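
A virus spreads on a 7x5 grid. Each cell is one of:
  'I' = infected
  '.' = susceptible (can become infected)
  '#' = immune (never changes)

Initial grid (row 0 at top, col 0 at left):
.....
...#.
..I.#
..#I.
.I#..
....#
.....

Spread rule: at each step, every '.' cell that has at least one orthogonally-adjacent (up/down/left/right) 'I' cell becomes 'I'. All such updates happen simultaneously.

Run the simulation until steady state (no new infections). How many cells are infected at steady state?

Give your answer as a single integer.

Step 0 (initial): 3 infected
Step 1: +8 new -> 11 infected
Step 2: +9 new -> 20 infected
Step 3: +6 new -> 26 infected
Step 4: +3 new -> 29 infected
Step 5: +1 new -> 30 infected
Step 6: +0 new -> 30 infected

Answer: 30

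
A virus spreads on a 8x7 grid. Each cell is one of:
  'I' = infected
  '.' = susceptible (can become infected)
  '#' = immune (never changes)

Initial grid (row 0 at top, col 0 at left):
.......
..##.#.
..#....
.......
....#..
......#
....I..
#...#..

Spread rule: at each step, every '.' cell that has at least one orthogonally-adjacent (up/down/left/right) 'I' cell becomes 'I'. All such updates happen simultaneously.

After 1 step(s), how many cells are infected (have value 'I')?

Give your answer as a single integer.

Answer: 4

Derivation:
Step 0 (initial): 1 infected
Step 1: +3 new -> 4 infected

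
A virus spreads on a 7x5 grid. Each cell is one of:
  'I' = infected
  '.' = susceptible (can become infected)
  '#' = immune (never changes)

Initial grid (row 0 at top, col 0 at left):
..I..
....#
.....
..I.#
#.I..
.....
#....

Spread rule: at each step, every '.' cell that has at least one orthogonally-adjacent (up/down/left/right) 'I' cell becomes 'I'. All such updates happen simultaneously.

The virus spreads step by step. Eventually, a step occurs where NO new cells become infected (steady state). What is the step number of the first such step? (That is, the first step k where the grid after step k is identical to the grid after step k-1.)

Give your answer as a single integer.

Step 0 (initial): 3 infected
Step 1: +9 new -> 12 infected
Step 2: +11 new -> 23 infected
Step 3: +7 new -> 30 infected
Step 4: +1 new -> 31 infected
Step 5: +0 new -> 31 infected

Answer: 5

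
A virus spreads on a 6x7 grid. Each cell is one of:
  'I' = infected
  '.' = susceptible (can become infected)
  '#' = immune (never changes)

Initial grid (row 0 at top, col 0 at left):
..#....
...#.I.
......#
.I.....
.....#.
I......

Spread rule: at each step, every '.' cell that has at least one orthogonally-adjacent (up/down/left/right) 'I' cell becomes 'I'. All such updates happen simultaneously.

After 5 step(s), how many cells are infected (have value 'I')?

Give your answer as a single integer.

Answer: 38

Derivation:
Step 0 (initial): 3 infected
Step 1: +10 new -> 13 infected
Step 2: +10 new -> 23 infected
Step 3: +9 new -> 32 infected
Step 4: +4 new -> 36 infected
Step 5: +2 new -> 38 infected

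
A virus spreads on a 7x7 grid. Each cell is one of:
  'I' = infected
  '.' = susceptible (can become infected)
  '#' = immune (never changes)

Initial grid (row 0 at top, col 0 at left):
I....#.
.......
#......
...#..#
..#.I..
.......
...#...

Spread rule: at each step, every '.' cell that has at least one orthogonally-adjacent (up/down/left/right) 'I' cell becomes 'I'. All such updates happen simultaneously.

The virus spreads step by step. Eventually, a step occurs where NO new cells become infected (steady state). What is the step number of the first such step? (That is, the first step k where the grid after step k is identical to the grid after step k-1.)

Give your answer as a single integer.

Step 0 (initial): 2 infected
Step 1: +6 new -> 8 infected
Step 2: +8 new -> 16 infected
Step 3: +9 new -> 25 infected
Step 4: +9 new -> 34 infected
Step 5: +6 new -> 40 infected
Step 6: +3 new -> 43 infected
Step 7: +0 new -> 43 infected

Answer: 7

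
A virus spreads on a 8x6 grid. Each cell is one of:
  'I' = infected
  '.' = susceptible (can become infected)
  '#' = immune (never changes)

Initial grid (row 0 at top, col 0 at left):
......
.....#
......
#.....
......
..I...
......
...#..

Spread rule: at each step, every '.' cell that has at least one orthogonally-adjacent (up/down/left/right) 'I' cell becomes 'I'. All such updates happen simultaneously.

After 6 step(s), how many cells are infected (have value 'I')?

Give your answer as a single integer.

Answer: 42

Derivation:
Step 0 (initial): 1 infected
Step 1: +4 new -> 5 infected
Step 2: +8 new -> 13 infected
Step 3: +9 new -> 22 infected
Step 4: +8 new -> 30 infected
Step 5: +7 new -> 37 infected
Step 6: +5 new -> 42 infected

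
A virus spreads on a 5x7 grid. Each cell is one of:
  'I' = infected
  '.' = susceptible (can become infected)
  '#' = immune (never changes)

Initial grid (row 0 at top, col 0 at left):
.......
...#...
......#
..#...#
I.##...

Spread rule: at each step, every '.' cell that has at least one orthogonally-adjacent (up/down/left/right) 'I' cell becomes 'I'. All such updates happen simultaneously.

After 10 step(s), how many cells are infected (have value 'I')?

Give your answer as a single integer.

Answer: 29

Derivation:
Step 0 (initial): 1 infected
Step 1: +2 new -> 3 infected
Step 2: +2 new -> 5 infected
Step 3: +2 new -> 7 infected
Step 4: +3 new -> 10 infected
Step 5: +3 new -> 13 infected
Step 6: +3 new -> 16 infected
Step 7: +4 new -> 20 infected
Step 8: +4 new -> 24 infected
Step 9: +3 new -> 27 infected
Step 10: +2 new -> 29 infected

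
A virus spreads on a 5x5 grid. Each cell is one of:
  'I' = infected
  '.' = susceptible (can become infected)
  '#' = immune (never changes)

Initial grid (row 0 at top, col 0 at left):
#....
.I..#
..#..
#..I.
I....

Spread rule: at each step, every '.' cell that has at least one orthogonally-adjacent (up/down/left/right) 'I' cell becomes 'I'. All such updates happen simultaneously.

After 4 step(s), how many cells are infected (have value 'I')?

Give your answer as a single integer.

Step 0 (initial): 3 infected
Step 1: +9 new -> 12 infected
Step 2: +7 new -> 19 infected
Step 3: +1 new -> 20 infected
Step 4: +1 new -> 21 infected

Answer: 21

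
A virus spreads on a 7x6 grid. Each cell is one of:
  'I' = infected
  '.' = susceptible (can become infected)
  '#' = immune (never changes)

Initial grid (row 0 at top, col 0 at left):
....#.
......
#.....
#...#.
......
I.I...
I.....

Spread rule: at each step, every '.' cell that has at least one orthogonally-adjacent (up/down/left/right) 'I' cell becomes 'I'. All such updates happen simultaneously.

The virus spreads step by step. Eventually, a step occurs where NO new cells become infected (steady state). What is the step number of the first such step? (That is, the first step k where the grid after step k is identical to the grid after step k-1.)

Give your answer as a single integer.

Answer: 9

Derivation:
Step 0 (initial): 3 infected
Step 1: +6 new -> 9 infected
Step 2: +5 new -> 14 infected
Step 3: +6 new -> 20 infected
Step 4: +5 new -> 25 infected
Step 5: +5 new -> 30 infected
Step 6: +5 new -> 35 infected
Step 7: +2 new -> 37 infected
Step 8: +1 new -> 38 infected
Step 9: +0 new -> 38 infected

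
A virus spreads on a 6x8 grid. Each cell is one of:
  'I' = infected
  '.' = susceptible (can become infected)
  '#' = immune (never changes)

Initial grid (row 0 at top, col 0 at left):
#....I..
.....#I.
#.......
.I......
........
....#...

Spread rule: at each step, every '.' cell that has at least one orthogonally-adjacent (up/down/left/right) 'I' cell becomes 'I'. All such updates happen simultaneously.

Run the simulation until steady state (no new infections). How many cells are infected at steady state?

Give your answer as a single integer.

Answer: 44

Derivation:
Step 0 (initial): 3 infected
Step 1: +8 new -> 11 infected
Step 2: +12 new -> 23 infected
Step 3: +14 new -> 37 infected
Step 4: +5 new -> 42 infected
Step 5: +2 new -> 44 infected
Step 6: +0 new -> 44 infected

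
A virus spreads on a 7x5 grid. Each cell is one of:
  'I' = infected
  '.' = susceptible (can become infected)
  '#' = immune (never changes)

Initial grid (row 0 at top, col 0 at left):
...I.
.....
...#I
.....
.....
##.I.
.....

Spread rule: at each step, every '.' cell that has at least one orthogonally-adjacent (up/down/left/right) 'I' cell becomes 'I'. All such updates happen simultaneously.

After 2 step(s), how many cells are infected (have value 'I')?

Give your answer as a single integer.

Step 0 (initial): 3 infected
Step 1: +9 new -> 12 infected
Step 2: +7 new -> 19 infected

Answer: 19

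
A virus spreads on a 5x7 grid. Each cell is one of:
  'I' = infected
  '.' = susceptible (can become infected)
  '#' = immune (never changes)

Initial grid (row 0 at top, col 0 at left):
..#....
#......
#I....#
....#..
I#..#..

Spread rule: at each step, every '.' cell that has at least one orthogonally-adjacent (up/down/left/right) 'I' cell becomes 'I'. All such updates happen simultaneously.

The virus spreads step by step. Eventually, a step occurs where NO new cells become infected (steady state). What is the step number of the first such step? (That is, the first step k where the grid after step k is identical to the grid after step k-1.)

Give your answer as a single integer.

Step 0 (initial): 2 infected
Step 1: +4 new -> 6 infected
Step 2: +4 new -> 10 infected
Step 3: +5 new -> 15 infected
Step 4: +4 new -> 19 infected
Step 5: +3 new -> 22 infected
Step 6: +4 new -> 26 infected
Step 7: +2 new -> 28 infected
Step 8: +0 new -> 28 infected

Answer: 8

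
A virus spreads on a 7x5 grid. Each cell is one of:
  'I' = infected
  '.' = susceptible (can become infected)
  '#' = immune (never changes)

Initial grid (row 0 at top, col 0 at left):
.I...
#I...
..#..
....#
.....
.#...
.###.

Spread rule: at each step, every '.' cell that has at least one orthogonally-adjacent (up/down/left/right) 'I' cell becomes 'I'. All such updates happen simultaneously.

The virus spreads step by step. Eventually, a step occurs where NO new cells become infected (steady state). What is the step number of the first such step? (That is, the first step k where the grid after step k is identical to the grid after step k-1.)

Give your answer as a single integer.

Step 0 (initial): 2 infected
Step 1: +4 new -> 6 infected
Step 2: +4 new -> 10 infected
Step 3: +6 new -> 16 infected
Step 4: +4 new -> 20 infected
Step 5: +3 new -> 23 infected
Step 6: +3 new -> 26 infected
Step 7: +1 new -> 27 infected
Step 8: +1 new -> 28 infected
Step 9: +0 new -> 28 infected

Answer: 9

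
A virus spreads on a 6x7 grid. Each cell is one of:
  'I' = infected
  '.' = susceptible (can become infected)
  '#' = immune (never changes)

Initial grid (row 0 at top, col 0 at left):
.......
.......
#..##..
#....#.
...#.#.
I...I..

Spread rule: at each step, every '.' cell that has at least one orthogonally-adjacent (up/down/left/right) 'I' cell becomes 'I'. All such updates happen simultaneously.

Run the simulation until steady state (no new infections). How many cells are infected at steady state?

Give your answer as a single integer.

Step 0 (initial): 2 infected
Step 1: +5 new -> 7 infected
Step 2: +4 new -> 11 infected
Step 3: +4 new -> 15 infected
Step 4: +3 new -> 18 infected
Step 5: +3 new -> 21 infected
Step 6: +5 new -> 26 infected
Step 7: +5 new -> 31 infected
Step 8: +3 new -> 34 infected
Step 9: +1 new -> 35 infected
Step 10: +0 new -> 35 infected

Answer: 35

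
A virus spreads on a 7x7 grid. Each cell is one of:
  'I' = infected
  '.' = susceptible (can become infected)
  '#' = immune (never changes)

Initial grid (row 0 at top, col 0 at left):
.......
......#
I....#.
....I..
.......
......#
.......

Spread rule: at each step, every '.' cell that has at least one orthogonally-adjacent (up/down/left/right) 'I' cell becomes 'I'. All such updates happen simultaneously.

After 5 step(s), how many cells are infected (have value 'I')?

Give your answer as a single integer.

Answer: 46

Derivation:
Step 0 (initial): 2 infected
Step 1: +7 new -> 9 infected
Step 2: +12 new -> 21 infected
Step 3: +13 new -> 34 infected
Step 4: +8 new -> 42 infected
Step 5: +4 new -> 46 infected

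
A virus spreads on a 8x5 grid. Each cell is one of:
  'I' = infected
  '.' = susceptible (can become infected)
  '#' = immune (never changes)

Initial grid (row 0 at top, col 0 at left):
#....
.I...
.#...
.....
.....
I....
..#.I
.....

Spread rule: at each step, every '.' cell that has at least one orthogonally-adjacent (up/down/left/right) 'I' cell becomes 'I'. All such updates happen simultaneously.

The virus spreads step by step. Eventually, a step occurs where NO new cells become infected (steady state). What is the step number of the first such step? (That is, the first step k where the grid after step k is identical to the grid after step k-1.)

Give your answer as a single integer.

Answer: 5

Derivation:
Step 0 (initial): 3 infected
Step 1: +9 new -> 12 infected
Step 2: +12 new -> 24 infected
Step 3: +10 new -> 34 infected
Step 4: +3 new -> 37 infected
Step 5: +0 new -> 37 infected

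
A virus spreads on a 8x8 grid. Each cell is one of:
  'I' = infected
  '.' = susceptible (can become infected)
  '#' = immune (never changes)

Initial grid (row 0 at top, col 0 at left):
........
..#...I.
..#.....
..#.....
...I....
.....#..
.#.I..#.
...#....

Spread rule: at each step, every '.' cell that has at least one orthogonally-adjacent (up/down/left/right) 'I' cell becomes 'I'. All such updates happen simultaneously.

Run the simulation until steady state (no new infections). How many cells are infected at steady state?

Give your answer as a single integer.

Answer: 57

Derivation:
Step 0 (initial): 3 infected
Step 1: +10 new -> 13 infected
Step 2: +15 new -> 28 infected
Step 3: +11 new -> 39 infected
Step 4: +8 new -> 47 infected
Step 5: +6 new -> 53 infected
Step 6: +3 new -> 56 infected
Step 7: +1 new -> 57 infected
Step 8: +0 new -> 57 infected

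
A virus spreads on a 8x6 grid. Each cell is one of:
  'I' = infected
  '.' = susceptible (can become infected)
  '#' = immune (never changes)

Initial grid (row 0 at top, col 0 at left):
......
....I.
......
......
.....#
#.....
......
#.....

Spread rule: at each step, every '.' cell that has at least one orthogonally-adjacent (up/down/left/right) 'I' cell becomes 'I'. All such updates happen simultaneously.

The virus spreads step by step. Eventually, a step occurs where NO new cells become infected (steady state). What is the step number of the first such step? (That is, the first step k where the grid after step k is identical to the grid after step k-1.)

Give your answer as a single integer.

Step 0 (initial): 1 infected
Step 1: +4 new -> 5 infected
Step 2: +6 new -> 11 infected
Step 3: +6 new -> 17 infected
Step 4: +6 new -> 23 infected
Step 5: +7 new -> 30 infected
Step 6: +6 new -> 36 infected
Step 7: +5 new -> 41 infected
Step 8: +2 new -> 43 infected
Step 9: +2 new -> 45 infected
Step 10: +0 new -> 45 infected

Answer: 10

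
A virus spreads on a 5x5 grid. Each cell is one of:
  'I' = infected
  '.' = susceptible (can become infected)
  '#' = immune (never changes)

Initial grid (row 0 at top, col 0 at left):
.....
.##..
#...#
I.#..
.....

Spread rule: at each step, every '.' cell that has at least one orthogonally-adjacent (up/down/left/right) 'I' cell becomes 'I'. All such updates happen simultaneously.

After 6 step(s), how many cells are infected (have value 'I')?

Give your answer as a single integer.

Step 0 (initial): 1 infected
Step 1: +2 new -> 3 infected
Step 2: +2 new -> 5 infected
Step 3: +2 new -> 7 infected
Step 4: +2 new -> 9 infected
Step 5: +3 new -> 12 infected
Step 6: +3 new -> 15 infected

Answer: 15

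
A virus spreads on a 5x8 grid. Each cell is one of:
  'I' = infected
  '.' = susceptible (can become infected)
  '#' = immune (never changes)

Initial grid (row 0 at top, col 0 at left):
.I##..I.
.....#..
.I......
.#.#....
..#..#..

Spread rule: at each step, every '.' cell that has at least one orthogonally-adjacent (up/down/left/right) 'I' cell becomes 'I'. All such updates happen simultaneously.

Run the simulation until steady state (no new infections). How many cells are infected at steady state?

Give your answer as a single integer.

Step 0 (initial): 3 infected
Step 1: +7 new -> 10 infected
Step 2: +8 new -> 18 infected
Step 3: +7 new -> 25 infected
Step 4: +5 new -> 30 infected
Step 5: +2 new -> 32 infected
Step 6: +1 new -> 33 infected
Step 7: +0 new -> 33 infected

Answer: 33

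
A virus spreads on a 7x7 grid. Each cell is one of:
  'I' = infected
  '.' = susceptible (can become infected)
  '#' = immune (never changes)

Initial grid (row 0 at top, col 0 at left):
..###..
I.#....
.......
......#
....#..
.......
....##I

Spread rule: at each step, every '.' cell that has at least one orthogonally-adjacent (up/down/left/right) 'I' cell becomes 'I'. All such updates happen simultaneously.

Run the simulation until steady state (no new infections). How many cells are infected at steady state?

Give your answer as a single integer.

Answer: 41

Derivation:
Step 0 (initial): 2 infected
Step 1: +4 new -> 6 infected
Step 2: +5 new -> 11 infected
Step 3: +5 new -> 16 infected
Step 4: +6 new -> 22 infected
Step 5: +11 new -> 33 infected
Step 6: +5 new -> 38 infected
Step 7: +2 new -> 40 infected
Step 8: +1 new -> 41 infected
Step 9: +0 new -> 41 infected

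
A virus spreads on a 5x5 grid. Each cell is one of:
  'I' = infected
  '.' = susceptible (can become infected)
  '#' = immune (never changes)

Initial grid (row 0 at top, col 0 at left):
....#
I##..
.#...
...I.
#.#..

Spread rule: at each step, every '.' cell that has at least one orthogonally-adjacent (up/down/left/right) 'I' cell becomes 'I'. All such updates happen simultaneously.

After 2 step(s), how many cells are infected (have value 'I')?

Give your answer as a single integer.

Step 0 (initial): 2 infected
Step 1: +6 new -> 8 infected
Step 2: +7 new -> 15 infected

Answer: 15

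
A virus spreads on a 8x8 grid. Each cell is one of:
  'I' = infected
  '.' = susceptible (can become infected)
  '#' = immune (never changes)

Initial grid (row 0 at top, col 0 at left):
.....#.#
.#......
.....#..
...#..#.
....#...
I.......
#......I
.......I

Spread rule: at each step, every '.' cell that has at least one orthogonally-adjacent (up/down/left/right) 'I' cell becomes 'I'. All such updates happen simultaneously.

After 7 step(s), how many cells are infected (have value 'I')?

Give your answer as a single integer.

Step 0 (initial): 3 infected
Step 1: +5 new -> 8 infected
Step 2: +8 new -> 16 infected
Step 3: +11 new -> 27 infected
Step 4: +11 new -> 38 infected
Step 5: +5 new -> 43 infected
Step 6: +5 new -> 48 infected
Step 7: +5 new -> 53 infected

Answer: 53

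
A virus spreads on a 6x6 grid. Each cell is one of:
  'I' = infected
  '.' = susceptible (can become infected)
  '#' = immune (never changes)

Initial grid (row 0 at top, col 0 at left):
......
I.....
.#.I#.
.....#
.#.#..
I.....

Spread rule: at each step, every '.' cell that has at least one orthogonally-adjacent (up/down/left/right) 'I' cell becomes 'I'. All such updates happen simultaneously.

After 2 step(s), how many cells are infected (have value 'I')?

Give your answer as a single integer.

Answer: 19

Derivation:
Step 0 (initial): 3 infected
Step 1: +8 new -> 11 infected
Step 2: +8 new -> 19 infected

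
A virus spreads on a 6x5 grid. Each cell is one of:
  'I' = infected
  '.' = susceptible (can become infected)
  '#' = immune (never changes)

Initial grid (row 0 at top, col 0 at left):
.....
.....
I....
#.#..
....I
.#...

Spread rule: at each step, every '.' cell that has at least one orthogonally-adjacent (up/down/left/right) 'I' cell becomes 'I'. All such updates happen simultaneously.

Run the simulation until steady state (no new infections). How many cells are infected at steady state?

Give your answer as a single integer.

Step 0 (initial): 2 infected
Step 1: +5 new -> 7 infected
Step 2: +8 new -> 15 infected
Step 3: +6 new -> 21 infected
Step 4: +4 new -> 25 infected
Step 5: +2 new -> 27 infected
Step 6: +0 new -> 27 infected

Answer: 27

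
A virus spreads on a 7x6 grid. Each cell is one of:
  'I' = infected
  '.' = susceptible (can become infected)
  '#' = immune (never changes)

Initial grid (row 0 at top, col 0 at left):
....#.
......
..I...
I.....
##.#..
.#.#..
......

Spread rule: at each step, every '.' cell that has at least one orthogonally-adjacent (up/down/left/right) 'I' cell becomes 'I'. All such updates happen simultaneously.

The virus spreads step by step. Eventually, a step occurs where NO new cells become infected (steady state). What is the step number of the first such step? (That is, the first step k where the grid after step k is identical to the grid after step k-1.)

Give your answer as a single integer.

Step 0 (initial): 2 infected
Step 1: +6 new -> 8 infected
Step 2: +7 new -> 15 infected
Step 3: +7 new -> 22 infected
Step 4: +4 new -> 26 infected
Step 5: +5 new -> 31 infected
Step 6: +3 new -> 34 infected
Step 7: +2 new -> 36 infected
Step 8: +0 new -> 36 infected

Answer: 8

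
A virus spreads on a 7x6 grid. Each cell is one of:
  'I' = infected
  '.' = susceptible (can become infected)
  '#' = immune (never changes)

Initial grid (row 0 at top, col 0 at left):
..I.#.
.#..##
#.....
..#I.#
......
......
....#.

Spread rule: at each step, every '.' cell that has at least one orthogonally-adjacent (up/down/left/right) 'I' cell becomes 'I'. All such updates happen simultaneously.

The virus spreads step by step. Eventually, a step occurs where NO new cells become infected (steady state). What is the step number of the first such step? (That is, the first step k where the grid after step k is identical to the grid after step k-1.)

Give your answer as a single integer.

Answer: 7

Derivation:
Step 0 (initial): 2 infected
Step 1: +6 new -> 8 infected
Step 2: +7 new -> 15 infected
Step 3: +8 new -> 23 infected
Step 4: +5 new -> 28 infected
Step 5: +4 new -> 32 infected
Step 6: +1 new -> 33 infected
Step 7: +0 new -> 33 infected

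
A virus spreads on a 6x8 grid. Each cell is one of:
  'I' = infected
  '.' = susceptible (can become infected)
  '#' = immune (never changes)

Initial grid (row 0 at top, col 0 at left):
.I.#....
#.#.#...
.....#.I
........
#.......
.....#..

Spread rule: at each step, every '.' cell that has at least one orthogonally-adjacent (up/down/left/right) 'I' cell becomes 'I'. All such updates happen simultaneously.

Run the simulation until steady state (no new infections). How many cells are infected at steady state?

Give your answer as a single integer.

Answer: 41

Derivation:
Step 0 (initial): 2 infected
Step 1: +6 new -> 8 infected
Step 2: +5 new -> 13 infected
Step 3: +8 new -> 21 infected
Step 4: +8 new -> 29 infected
Step 5: +7 new -> 36 infected
Step 6: +4 new -> 40 infected
Step 7: +1 new -> 41 infected
Step 8: +0 new -> 41 infected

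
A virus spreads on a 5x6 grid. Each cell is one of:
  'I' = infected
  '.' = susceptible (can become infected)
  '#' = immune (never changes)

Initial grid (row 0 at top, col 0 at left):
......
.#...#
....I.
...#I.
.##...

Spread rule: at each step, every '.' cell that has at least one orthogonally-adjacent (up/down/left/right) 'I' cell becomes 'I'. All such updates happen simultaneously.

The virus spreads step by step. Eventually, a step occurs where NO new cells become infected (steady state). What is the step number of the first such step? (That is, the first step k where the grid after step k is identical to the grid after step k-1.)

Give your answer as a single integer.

Answer: 7

Derivation:
Step 0 (initial): 2 infected
Step 1: +5 new -> 7 infected
Step 2: +5 new -> 12 infected
Step 3: +5 new -> 17 infected
Step 4: +3 new -> 20 infected
Step 5: +3 new -> 23 infected
Step 6: +2 new -> 25 infected
Step 7: +0 new -> 25 infected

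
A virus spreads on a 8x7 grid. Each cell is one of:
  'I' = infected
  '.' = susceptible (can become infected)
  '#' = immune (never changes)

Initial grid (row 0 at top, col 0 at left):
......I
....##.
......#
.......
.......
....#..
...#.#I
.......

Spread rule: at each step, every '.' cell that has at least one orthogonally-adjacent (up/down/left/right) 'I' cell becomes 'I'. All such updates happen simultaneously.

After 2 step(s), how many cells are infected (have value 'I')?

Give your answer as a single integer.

Answer: 10

Derivation:
Step 0 (initial): 2 infected
Step 1: +4 new -> 6 infected
Step 2: +4 new -> 10 infected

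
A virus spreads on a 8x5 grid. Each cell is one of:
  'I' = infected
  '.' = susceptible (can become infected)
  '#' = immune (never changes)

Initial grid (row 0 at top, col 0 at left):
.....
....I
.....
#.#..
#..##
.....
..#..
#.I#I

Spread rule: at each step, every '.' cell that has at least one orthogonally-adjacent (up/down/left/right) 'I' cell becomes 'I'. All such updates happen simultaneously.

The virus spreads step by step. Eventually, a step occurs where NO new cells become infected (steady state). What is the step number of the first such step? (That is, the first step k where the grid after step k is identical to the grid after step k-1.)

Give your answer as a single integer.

Answer: 6

Derivation:
Step 0 (initial): 3 infected
Step 1: +5 new -> 8 infected
Step 2: +7 new -> 15 infected
Step 3: +7 new -> 22 infected
Step 4: +6 new -> 28 infected
Step 5: +4 new -> 32 infected
Step 6: +0 new -> 32 infected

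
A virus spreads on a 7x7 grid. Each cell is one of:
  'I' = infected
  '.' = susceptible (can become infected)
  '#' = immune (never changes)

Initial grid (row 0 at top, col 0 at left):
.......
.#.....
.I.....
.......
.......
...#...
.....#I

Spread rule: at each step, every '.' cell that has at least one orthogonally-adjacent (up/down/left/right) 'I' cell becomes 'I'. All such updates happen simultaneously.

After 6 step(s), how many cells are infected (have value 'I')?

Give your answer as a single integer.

Answer: 46

Derivation:
Step 0 (initial): 2 infected
Step 1: +4 new -> 6 infected
Step 2: +8 new -> 14 infected
Step 3: +11 new -> 25 infected
Step 4: +13 new -> 38 infected
Step 5: +6 new -> 44 infected
Step 6: +2 new -> 46 infected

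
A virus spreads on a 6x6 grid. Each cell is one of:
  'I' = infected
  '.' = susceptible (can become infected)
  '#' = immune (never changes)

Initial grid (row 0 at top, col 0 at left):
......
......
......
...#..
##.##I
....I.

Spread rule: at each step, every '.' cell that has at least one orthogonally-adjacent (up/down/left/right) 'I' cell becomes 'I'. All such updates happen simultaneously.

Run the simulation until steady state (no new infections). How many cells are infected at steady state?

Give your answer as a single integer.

Step 0 (initial): 2 infected
Step 1: +3 new -> 5 infected
Step 2: +3 new -> 8 infected
Step 3: +4 new -> 12 infected
Step 4: +5 new -> 17 infected
Step 5: +4 new -> 21 infected
Step 6: +4 new -> 25 infected
Step 7: +3 new -> 28 infected
Step 8: +2 new -> 30 infected
Step 9: +1 new -> 31 infected
Step 10: +0 new -> 31 infected

Answer: 31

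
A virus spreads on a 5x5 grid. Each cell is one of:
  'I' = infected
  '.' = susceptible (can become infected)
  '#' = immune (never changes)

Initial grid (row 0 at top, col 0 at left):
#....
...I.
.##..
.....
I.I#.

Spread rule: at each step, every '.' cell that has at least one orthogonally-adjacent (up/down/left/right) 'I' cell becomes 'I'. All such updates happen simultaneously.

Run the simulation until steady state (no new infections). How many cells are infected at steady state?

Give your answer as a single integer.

Answer: 21

Derivation:
Step 0 (initial): 3 infected
Step 1: +7 new -> 10 infected
Step 2: +7 new -> 17 infected
Step 3: +3 new -> 20 infected
Step 4: +1 new -> 21 infected
Step 5: +0 new -> 21 infected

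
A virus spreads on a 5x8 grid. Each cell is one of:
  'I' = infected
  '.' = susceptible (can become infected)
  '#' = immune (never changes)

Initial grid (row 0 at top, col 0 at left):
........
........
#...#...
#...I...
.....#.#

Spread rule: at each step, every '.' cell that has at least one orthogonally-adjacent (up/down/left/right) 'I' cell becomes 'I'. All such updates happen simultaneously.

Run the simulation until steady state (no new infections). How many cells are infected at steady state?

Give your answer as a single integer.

Answer: 35

Derivation:
Step 0 (initial): 1 infected
Step 1: +3 new -> 4 infected
Step 2: +5 new -> 9 infected
Step 3: +8 new -> 17 infected
Step 4: +8 new -> 25 infected
Step 5: +6 new -> 31 infected
Step 6: +3 new -> 34 infected
Step 7: +1 new -> 35 infected
Step 8: +0 new -> 35 infected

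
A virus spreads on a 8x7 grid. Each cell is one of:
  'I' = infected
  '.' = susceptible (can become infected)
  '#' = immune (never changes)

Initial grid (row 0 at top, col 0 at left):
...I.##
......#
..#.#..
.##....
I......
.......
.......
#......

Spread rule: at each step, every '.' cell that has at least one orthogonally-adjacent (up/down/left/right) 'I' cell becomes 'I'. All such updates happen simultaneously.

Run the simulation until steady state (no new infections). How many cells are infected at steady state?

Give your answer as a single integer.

Step 0 (initial): 2 infected
Step 1: +6 new -> 8 infected
Step 2: +8 new -> 16 infected
Step 3: +9 new -> 25 infected
Step 4: +6 new -> 31 infected
Step 5: +6 new -> 37 infected
Step 6: +5 new -> 42 infected
Step 7: +3 new -> 45 infected
Step 8: +2 new -> 47 infected
Step 9: +1 new -> 48 infected
Step 10: +0 new -> 48 infected

Answer: 48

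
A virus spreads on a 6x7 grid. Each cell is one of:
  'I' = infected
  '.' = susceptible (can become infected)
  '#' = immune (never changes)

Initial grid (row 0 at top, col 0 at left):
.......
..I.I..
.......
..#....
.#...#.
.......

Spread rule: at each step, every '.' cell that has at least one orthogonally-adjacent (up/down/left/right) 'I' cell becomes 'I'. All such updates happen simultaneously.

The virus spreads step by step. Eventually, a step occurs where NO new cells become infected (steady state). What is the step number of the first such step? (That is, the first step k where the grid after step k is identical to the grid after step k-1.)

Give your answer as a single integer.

Step 0 (initial): 2 infected
Step 1: +7 new -> 9 infected
Step 2: +9 new -> 18 infected
Step 3: +8 new -> 26 infected
Step 4: +4 new -> 30 infected
Step 5: +5 new -> 35 infected
Step 6: +3 new -> 38 infected
Step 7: +1 new -> 39 infected
Step 8: +0 new -> 39 infected

Answer: 8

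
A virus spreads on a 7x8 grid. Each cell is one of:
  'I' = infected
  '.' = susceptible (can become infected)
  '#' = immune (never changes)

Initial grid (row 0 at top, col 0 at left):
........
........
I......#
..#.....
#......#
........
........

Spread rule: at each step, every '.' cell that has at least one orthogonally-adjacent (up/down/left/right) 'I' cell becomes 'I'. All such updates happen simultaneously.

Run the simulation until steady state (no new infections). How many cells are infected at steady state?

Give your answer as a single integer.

Answer: 52

Derivation:
Step 0 (initial): 1 infected
Step 1: +3 new -> 4 infected
Step 2: +4 new -> 8 infected
Step 3: +4 new -> 12 infected
Step 4: +6 new -> 18 infected
Step 5: +8 new -> 26 infected
Step 6: +8 new -> 34 infected
Step 7: +6 new -> 40 infected
Step 8: +6 new -> 46 infected
Step 9: +3 new -> 49 infected
Step 10: +2 new -> 51 infected
Step 11: +1 new -> 52 infected
Step 12: +0 new -> 52 infected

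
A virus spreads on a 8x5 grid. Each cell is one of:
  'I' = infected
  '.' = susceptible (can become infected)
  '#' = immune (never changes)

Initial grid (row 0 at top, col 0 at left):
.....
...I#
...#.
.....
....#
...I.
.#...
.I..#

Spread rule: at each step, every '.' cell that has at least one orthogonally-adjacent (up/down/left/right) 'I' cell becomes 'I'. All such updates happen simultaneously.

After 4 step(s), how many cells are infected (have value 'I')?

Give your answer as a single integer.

Answer: 34

Derivation:
Step 0 (initial): 3 infected
Step 1: +8 new -> 11 infected
Step 2: +11 new -> 22 infected
Step 3: +7 new -> 29 infected
Step 4: +5 new -> 34 infected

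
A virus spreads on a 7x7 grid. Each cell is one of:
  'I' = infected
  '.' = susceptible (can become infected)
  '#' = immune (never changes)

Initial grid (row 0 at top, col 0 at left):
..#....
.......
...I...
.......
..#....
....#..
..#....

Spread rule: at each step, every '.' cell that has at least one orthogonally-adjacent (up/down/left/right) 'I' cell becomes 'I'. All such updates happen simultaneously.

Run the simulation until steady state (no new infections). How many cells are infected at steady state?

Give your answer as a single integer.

Answer: 45

Derivation:
Step 0 (initial): 1 infected
Step 1: +4 new -> 5 infected
Step 2: +8 new -> 13 infected
Step 3: +9 new -> 22 infected
Step 4: +10 new -> 32 infected
Step 5: +7 new -> 39 infected
Step 6: +4 new -> 43 infected
Step 7: +2 new -> 45 infected
Step 8: +0 new -> 45 infected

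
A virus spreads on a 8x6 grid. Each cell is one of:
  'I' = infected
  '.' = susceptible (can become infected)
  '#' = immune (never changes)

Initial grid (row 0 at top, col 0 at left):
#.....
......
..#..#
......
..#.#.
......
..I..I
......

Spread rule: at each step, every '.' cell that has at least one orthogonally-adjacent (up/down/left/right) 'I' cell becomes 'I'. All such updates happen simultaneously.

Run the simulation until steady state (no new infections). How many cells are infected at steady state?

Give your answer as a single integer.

Step 0 (initial): 2 infected
Step 1: +7 new -> 9 infected
Step 2: +8 new -> 17 infected
Step 3: +5 new -> 22 infected
Step 4: +4 new -> 26 infected
Step 5: +5 new -> 31 infected
Step 6: +4 new -> 35 infected
Step 7: +6 new -> 41 infected
Step 8: +2 new -> 43 infected
Step 9: +0 new -> 43 infected

Answer: 43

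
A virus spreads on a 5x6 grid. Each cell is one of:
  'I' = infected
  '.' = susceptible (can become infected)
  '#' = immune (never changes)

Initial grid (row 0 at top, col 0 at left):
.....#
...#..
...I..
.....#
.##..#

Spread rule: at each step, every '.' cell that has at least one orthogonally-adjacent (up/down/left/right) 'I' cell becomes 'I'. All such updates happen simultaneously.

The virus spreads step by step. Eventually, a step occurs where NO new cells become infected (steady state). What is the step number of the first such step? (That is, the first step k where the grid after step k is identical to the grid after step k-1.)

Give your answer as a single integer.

Step 0 (initial): 1 infected
Step 1: +3 new -> 4 infected
Step 2: +7 new -> 11 infected
Step 3: +7 new -> 18 infected
Step 4: +4 new -> 22 infected
Step 5: +2 new -> 24 infected
Step 6: +0 new -> 24 infected

Answer: 6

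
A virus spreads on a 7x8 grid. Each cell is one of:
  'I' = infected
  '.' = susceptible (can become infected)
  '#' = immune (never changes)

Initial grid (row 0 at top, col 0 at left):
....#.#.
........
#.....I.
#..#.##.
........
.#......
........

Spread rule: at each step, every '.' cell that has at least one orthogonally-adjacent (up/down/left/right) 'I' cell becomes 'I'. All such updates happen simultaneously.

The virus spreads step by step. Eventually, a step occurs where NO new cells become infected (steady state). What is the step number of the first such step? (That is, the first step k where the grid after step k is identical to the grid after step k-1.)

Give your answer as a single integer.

Answer: 11

Derivation:
Step 0 (initial): 1 infected
Step 1: +3 new -> 4 infected
Step 2: +4 new -> 8 infected
Step 3: +6 new -> 14 infected
Step 4: +5 new -> 19 infected
Step 5: +9 new -> 28 infected
Step 6: +8 new -> 36 infected
Step 7: +6 new -> 42 infected
Step 8: +3 new -> 45 infected
Step 9: +2 new -> 47 infected
Step 10: +1 new -> 48 infected
Step 11: +0 new -> 48 infected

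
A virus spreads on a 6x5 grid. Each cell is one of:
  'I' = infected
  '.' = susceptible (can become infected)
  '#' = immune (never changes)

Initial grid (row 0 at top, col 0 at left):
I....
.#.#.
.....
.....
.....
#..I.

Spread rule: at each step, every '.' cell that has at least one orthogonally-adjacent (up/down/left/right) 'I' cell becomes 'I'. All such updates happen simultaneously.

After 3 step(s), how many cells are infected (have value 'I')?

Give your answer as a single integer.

Answer: 21

Derivation:
Step 0 (initial): 2 infected
Step 1: +5 new -> 7 infected
Step 2: +6 new -> 13 infected
Step 3: +8 new -> 21 infected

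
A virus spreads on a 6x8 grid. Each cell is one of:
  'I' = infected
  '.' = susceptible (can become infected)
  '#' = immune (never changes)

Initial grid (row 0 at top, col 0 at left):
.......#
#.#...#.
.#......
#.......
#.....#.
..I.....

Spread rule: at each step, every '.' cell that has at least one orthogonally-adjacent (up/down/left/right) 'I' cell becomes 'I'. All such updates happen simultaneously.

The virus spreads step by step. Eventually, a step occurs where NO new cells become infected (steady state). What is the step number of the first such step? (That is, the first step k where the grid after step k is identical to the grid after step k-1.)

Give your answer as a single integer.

Step 0 (initial): 1 infected
Step 1: +3 new -> 4 infected
Step 2: +5 new -> 9 infected
Step 3: +5 new -> 14 infected
Step 4: +4 new -> 18 infected
Step 5: +4 new -> 22 infected
Step 6: +5 new -> 27 infected
Step 7: +5 new -> 32 infected
Step 8: +3 new -> 35 infected
Step 9: +4 new -> 39 infected
Step 10: +0 new -> 39 infected

Answer: 10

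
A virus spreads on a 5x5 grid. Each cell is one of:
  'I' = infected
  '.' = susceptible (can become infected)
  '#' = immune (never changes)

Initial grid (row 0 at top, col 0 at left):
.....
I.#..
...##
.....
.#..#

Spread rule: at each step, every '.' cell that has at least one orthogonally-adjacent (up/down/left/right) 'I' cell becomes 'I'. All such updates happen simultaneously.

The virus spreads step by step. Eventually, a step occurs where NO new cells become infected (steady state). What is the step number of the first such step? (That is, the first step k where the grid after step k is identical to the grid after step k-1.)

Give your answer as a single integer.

Answer: 7

Derivation:
Step 0 (initial): 1 infected
Step 1: +3 new -> 4 infected
Step 2: +3 new -> 7 infected
Step 3: +4 new -> 11 infected
Step 4: +2 new -> 13 infected
Step 5: +4 new -> 17 infected
Step 6: +3 new -> 20 infected
Step 7: +0 new -> 20 infected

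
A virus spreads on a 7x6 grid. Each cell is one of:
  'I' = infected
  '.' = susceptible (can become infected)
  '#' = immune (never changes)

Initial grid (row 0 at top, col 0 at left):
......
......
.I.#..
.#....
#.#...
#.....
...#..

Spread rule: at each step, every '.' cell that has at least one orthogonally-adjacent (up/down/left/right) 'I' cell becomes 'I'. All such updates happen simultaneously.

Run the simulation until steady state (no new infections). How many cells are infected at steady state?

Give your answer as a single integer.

Answer: 36

Derivation:
Step 0 (initial): 1 infected
Step 1: +3 new -> 4 infected
Step 2: +5 new -> 9 infected
Step 3: +4 new -> 13 infected
Step 4: +4 new -> 17 infected
Step 5: +6 new -> 23 infected
Step 6: +5 new -> 28 infected
Step 7: +4 new -> 32 infected
Step 8: +3 new -> 35 infected
Step 9: +1 new -> 36 infected
Step 10: +0 new -> 36 infected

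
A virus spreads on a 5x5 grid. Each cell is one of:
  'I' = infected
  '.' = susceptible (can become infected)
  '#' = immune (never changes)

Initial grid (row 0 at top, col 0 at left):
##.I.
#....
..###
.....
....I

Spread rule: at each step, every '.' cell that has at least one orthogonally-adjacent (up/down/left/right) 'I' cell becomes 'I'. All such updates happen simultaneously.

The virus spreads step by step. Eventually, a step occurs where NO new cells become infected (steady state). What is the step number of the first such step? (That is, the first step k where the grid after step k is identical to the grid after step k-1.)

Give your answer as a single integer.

Step 0 (initial): 2 infected
Step 1: +5 new -> 7 infected
Step 2: +4 new -> 11 infected
Step 3: +3 new -> 14 infected
Step 4: +3 new -> 17 infected
Step 5: +2 new -> 19 infected
Step 6: +0 new -> 19 infected

Answer: 6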